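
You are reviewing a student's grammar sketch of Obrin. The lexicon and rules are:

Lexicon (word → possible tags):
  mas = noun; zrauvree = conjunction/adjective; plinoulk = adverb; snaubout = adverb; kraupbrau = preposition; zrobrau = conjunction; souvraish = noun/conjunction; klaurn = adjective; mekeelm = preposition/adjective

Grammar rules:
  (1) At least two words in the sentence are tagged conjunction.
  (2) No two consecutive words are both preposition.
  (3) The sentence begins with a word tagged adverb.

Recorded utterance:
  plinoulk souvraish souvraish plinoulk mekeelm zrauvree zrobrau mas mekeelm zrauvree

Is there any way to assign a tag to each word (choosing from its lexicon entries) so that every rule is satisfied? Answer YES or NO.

YES

Candidates per position — 1:plinoulk {adverb}; 2:souvraish {noun,conjunction}; 3:souvraish {noun,conjunction}; 4:plinoulk {adverb}; 5:mekeelm {preposition,adjective}; 6:zrauvree {conjunction,adjective}; 7:zrobrau {conjunction}; 8:mas {noun}; 9:mekeelm {preposition,adjective}; 10:zrauvree {conjunction,adjective}.
One satisfying assignment: adverb conjunction conjunction adverb preposition conjunction conjunction noun adjective conjunction.
Rule-by-rule: rule 1 holds; rule 2 holds; rule 3 holds.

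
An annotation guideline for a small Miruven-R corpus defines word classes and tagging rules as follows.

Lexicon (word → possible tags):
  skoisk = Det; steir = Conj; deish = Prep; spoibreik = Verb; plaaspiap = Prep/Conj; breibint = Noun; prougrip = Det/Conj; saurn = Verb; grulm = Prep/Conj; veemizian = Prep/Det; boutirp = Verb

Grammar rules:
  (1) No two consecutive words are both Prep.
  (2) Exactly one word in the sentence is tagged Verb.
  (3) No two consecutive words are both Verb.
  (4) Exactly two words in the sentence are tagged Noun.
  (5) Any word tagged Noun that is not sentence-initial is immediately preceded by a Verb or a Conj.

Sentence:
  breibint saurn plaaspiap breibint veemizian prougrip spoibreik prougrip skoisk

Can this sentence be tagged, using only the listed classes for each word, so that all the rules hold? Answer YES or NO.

NO

Candidates per position — 1:breibint {Noun}; 2:saurn {Verb}; 3:plaaspiap {Prep,Conj}; 4:breibint {Noun}; 5:veemizian {Prep,Det}; 6:prougrip {Det,Conj}; 7:spoibreik {Verb}; 8:prougrip {Det,Conj}; 9:skoisk {Det}.
Rule 2 cannot be satisfied by any choice of tags from the lexicon.
So there is no consistent tagging.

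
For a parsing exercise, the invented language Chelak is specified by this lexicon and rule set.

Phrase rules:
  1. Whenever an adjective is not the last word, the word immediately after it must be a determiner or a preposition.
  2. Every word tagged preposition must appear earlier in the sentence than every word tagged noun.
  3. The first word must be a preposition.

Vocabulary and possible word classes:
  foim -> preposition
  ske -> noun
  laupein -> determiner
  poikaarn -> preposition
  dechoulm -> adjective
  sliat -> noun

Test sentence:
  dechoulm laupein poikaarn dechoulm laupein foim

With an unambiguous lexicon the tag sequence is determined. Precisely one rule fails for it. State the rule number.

3

Fixed tagging: adjective determiner preposition adjective determiner preposition.
Rule check: R1 ok, R2 ok, R3 fails.
Only rule 3 fails.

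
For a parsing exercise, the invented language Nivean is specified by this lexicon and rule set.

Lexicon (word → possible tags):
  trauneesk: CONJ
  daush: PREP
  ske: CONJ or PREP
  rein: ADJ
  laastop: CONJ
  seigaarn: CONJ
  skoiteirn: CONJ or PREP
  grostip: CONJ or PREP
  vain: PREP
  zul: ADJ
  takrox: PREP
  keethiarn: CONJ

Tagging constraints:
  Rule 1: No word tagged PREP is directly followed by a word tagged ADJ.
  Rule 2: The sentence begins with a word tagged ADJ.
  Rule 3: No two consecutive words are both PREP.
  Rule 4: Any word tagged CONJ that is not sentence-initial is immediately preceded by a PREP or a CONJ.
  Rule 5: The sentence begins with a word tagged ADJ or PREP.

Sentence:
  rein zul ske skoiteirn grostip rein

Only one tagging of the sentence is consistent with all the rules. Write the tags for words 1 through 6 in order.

Candidates per position — 1:rein {ADJ}; 2:zul {ADJ}; 3:ske {CONJ,PREP}; 4:skoiteirn {CONJ,PREP}; 5:grostip {CONJ,PREP}; 6:rein {ADJ}.
At position 3, choosing CONJ makes rule 4 impossible to satisfy; hence PREP.
At position 4, choosing PREP makes rule 3 impossible to satisfy; hence CONJ.
At position 5, choosing PREP makes rule 1 impossible to satisfy; hence CONJ.
The unique satisfying tagging is: ADJ ADJ PREP CONJ CONJ ADJ.
Checking: rule 1 holds; rule 2 holds; rule 3 holds; rule 4 holds; rule 5 holds.

ADJ ADJ PREP CONJ CONJ ADJ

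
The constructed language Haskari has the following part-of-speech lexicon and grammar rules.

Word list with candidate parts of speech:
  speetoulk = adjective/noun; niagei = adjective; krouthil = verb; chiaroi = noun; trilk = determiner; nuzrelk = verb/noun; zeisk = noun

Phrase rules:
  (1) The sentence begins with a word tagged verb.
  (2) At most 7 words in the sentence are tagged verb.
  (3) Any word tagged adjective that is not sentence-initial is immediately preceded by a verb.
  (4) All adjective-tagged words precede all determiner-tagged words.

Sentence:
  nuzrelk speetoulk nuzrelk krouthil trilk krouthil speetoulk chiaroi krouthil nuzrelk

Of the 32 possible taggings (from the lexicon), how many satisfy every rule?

8

Candidates per position — 1:nuzrelk {verb,noun}; 2:speetoulk {adjective,noun}; 3:nuzrelk {verb,noun}; 4:krouthil {verb}; 5:trilk {determiner}; 6:krouthil {verb}; 7:speetoulk {adjective,noun}; 8:chiaroi {noun}; 9:krouthil {verb}; 10:nuzrelk {verb,noun}.
There are 32 candidate sequences in total.
Checking each against the rules leaves 8 sequences.
Count = 8.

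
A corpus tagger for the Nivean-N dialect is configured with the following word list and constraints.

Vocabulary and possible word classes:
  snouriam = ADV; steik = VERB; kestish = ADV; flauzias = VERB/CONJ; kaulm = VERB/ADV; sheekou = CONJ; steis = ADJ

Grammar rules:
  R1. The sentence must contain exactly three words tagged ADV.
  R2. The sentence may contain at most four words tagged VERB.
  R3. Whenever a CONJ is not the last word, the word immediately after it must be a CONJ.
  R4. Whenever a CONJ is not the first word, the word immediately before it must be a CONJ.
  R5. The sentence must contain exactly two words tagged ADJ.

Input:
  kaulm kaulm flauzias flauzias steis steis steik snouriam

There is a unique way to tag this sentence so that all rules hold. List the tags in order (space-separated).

ADV ADV VERB VERB ADJ ADJ VERB ADV

Candidates per position — 1:kaulm {VERB,ADV}; 2:kaulm {VERB,ADV}; 3:flauzias {VERB,CONJ}; 4:flauzias {VERB,CONJ}; 5:steis {ADJ}; 6:steis {ADJ}; 7:steik {VERB}; 8:snouriam {ADV}.
At position 1, choosing VERB makes rule 1 impossible to satisfy; hence ADV.
At position 2, choosing VERB makes rule 1 impossible to satisfy; hence ADV.
At position 3, choosing CONJ makes rule 3 impossible to satisfy; hence VERB.
At position 4, choosing CONJ makes rule 3 impossible to satisfy; hence VERB.
The only consistent sequence is: ADV ADV VERB VERB ADJ ADJ VERB ADV.
Verifying each rule — rule 1 satisfied; rule 2 satisfied; rule 3 satisfied; rule 4 satisfied; rule 5 satisfied.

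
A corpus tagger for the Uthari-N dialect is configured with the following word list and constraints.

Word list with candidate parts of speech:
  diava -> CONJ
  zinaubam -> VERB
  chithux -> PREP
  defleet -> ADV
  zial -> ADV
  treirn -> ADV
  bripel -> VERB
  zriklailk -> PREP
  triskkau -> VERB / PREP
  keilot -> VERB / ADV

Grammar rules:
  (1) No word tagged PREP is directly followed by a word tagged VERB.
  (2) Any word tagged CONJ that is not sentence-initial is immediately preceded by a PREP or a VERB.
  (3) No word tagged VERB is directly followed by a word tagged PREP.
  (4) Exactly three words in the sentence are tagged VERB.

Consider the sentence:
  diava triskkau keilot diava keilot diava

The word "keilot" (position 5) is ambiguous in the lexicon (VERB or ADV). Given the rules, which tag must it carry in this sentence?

Candidates per position — 1:diava {CONJ}; 2:triskkau {VERB,PREP}; 3:keilot {VERB,ADV}; 4:diava {CONJ}; 5:keilot {VERB,ADV}; 6:diava {CONJ}.
Position 2: PREP is ruled out by rule 4; that leaves VERB.
Position 3: ADV is ruled out by rule 2; that leaves VERB.
Position 5: ADV is ruled out by rule 2; that leaves VERB.
So the tagging must be: CONJ VERB VERB CONJ VERB CONJ.
Check: rule 1 holds; rule 2 holds; rule 3 holds; rule 4 holds.

VERB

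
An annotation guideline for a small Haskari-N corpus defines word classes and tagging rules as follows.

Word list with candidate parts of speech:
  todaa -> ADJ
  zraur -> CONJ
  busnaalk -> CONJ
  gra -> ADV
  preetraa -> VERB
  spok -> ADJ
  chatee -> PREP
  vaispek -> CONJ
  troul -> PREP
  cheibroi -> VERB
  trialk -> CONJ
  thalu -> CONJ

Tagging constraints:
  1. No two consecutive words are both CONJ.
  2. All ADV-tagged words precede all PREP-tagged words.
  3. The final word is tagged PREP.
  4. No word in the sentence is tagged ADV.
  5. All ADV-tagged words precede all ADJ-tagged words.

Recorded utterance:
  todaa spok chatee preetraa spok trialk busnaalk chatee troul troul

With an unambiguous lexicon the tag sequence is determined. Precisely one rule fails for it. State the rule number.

Fixed tagging: ADJ ADJ PREP VERB ADJ CONJ CONJ PREP PREP PREP.
Applying the rules: R1 fails, R2 ok, R3 ok, R4 ok, R5 ok.
Only rule 1 fails.

1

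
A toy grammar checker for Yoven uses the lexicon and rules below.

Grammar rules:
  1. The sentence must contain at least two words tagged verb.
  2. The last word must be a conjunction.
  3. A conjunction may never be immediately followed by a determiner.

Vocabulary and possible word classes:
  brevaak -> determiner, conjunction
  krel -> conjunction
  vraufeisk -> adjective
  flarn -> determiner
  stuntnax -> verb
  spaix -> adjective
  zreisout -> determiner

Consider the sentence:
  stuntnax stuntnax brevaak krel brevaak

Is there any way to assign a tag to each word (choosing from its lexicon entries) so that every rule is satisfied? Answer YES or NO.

Candidates per position — 1:stuntnax {verb}; 2:stuntnax {verb}; 3:brevaak {determiner,conjunction}; 4:krel {conjunction}; 5:brevaak {determiner,conjunction}.
One satisfying assignment: verb verb conjunction conjunction conjunction.
Verifying each rule — rule 1 satisfied; rule 2 satisfied; rule 3 satisfied.

YES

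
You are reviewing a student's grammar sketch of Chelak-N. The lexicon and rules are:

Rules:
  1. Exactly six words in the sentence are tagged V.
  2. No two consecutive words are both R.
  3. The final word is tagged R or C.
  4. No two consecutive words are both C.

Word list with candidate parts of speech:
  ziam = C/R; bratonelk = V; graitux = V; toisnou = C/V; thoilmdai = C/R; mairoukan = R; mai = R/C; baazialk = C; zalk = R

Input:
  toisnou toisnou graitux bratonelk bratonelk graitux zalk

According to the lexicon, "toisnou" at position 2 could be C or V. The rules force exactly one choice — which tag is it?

Candidates per position — 1:toisnou {C,V}; 2:toisnou {C,V}; 3:graitux {V}; 4:bratonelk {V}; 5:bratonelk {V}; 6:graitux {V}; 7:zalk {R}.
Word 1 cannot be C — rule 1 would then fail for every completion. It is V.
Word 2 cannot be C — rule 1 would then fail for every completion. It is V.
That leaves exactly one tagging: V V V V V V R.
Verifying each rule — rule 1 ok; rule 2 ok; rule 3 ok; rule 4 ok.

V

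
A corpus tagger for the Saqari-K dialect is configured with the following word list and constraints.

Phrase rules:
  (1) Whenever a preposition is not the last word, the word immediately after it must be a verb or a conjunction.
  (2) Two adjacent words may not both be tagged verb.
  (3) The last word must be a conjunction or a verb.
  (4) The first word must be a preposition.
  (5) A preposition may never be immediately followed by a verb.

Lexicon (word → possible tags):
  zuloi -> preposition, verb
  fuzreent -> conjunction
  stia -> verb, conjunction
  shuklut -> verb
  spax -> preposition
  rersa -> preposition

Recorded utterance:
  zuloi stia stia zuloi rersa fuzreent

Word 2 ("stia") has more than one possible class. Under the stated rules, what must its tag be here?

Candidates per position — 1:zuloi {preposition,verb}; 2:stia {verb,conjunction}; 3:stia {verb,conjunction}; 4:zuloi {preposition,verb}; 5:rersa {preposition}; 6:fuzreent {conjunction}.
At position 1, choosing verb makes rule 4 impossible to satisfy; hence preposition.
At position 2, choosing verb makes rule 5 impossible to satisfy; hence conjunction.
At position 4, choosing preposition makes rule 1 impossible to satisfy; hence verb.
At position 3, choosing verb makes rule 2 impossible to satisfy; hence conjunction.
That leaves exactly one tagging: preposition conjunction conjunction verb preposition conjunction.
Check: rule 1 holds; rule 2 holds; rule 3 holds; rule 4 holds; rule 5 holds.

conjunction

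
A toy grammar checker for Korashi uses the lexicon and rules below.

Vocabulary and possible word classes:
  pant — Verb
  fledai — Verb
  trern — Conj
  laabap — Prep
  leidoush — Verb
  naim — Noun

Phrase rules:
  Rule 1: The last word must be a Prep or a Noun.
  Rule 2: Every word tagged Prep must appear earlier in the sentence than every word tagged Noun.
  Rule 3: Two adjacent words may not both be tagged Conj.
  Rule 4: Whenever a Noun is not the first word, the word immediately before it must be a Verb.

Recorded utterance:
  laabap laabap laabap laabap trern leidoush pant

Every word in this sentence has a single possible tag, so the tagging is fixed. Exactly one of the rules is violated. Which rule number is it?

1

Fixed tagging: Prep Prep Prep Prep Conj Verb Verb.
Checking each rule: R1 fails, R2 ok, R3 ok, R4 ok.
Only rule 1 fails.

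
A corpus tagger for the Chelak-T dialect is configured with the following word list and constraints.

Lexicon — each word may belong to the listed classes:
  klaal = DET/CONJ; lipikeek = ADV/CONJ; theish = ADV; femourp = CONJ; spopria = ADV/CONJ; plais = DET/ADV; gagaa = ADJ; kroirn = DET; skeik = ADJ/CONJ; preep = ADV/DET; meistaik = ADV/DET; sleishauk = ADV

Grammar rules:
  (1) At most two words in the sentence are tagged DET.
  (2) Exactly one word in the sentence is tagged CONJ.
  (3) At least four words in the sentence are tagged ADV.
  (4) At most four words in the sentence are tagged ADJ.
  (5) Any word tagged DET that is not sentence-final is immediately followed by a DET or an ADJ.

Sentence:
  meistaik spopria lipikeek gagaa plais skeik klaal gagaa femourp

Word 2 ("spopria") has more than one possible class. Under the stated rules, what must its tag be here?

ADV

Candidates per position — 1:meistaik {ADV,DET}; 2:spopria {ADV,CONJ}; 3:lipikeek {ADV,CONJ}; 4:gagaa {ADJ}; 5:plais {DET,ADV}; 6:skeik {ADJ,CONJ}; 7:klaal {DET,CONJ}; 8:gagaa {ADJ}; 9:femourp {CONJ}.
Position 1: tagging it DET would leave rule 3 unsatisfiable, so it must be ADV.
Position 2: tagging it CONJ would leave rule 2 unsatisfiable, so it must be ADV.
Position 3: tagging it CONJ would leave rule 2 unsatisfiable, so it must be ADV.
Position 5: tagging it DET would leave rule 3 unsatisfiable, so it must be ADV.
Position 6: tagging it CONJ would leave rule 2 unsatisfiable, so it must be ADJ.
Position 7: tagging it CONJ would leave rule 2 unsatisfiable, so it must be DET.
That leaves exactly one tagging: ADV ADV ADV ADJ ADV ADJ DET ADJ CONJ.
Verifying each rule — rule 1 ok; rule 2 ok; rule 3 ok; rule 4 ok; rule 5 ok.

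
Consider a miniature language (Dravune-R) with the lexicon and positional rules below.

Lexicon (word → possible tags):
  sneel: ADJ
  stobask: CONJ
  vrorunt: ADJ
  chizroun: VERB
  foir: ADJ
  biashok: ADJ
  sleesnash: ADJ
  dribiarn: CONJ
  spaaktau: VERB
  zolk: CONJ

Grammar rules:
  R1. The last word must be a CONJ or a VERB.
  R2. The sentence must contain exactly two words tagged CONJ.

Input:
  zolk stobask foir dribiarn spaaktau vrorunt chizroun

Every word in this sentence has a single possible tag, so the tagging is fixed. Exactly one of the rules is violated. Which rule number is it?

Fixed tagging: CONJ CONJ ADJ CONJ VERB ADJ VERB.
Applying the rules: R1 ✓, R2 ✗.
Only rule 2 fails.

2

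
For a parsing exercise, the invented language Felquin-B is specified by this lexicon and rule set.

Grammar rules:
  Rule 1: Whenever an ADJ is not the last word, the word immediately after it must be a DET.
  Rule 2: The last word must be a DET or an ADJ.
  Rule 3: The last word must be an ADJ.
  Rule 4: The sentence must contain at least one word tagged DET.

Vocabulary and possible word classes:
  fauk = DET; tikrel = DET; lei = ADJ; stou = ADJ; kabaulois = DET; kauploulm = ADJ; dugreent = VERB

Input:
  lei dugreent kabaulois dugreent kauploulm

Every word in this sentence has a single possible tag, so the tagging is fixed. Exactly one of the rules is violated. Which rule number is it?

Fixed tagging: ADJ VERB DET VERB ADJ.
Applying the rules: R1 ✗, R2 ✓, R3 ✓, R4 ✓.
Only rule 1 fails.

1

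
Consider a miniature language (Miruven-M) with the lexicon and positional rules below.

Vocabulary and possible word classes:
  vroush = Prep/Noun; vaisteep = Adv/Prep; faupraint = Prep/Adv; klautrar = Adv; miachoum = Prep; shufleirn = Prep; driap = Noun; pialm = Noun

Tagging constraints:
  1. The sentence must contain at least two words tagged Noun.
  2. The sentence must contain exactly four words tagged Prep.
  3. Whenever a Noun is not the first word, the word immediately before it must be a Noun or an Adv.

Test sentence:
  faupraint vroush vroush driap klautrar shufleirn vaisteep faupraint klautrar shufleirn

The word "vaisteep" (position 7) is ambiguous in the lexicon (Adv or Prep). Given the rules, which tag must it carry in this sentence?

Prep

Candidates per position — 1:faupraint {Prep,Adv}; 2:vroush {Prep,Noun}; 3:vroush {Prep,Noun}; 4:driap {Noun}; 5:klautrar {Adv}; 6:shufleirn {Prep}; 7:vaisteep {Adv,Prep}; 8:faupraint {Prep,Adv}; 9:klautrar {Adv}; 10:shufleirn {Prep}.
Word 1 cannot be Prep — rule 3 would then fail for every completion. It is Adv.
Word 2 cannot be Prep — rule 3 would then fail for every completion. It is Noun.
Word 3 cannot be Prep — rule 3 would then fail for every completion. It is Noun.
Word 7 cannot be Adv — rule 2 would then fail for every completion. It is Prep.
Word 8 cannot be Adv — rule 2 would then fail for every completion. It is Prep.
So the tagging must be: Adv Noun Noun Noun Adv Prep Prep Prep Adv Prep.
Checking: rule 1 ok; rule 2 ok; rule 3 ok.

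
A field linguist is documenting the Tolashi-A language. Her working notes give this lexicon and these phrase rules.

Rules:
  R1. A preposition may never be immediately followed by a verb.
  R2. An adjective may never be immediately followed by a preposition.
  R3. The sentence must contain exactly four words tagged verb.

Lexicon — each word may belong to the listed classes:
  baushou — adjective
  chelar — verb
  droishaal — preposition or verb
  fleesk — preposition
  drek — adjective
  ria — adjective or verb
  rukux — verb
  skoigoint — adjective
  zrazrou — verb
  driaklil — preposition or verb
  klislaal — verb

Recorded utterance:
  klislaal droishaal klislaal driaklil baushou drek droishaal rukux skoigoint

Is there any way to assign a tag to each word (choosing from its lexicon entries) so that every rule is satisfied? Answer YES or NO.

NO

Candidates per position — 1:klislaal {verb}; 2:droishaal {preposition,verb}; 3:klislaal {verb}; 4:driaklil {preposition,verb}; 5:baushou {adjective}; 6:drek {adjective}; 7:droishaal {preposition,verb}; 8:rukux {verb}; 9:skoigoint {adjective}.
Every candidate sequence violates at least one rule; no consistent tagging exists.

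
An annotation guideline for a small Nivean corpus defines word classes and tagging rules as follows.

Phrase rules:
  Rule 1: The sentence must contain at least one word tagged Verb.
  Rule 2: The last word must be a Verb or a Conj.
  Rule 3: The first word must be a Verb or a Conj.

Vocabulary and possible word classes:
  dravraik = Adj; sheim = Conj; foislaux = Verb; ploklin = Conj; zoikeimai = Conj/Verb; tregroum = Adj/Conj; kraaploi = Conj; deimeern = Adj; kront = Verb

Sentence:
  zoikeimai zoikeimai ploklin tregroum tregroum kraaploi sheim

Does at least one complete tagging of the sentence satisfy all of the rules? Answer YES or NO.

Candidates per position — 1:zoikeimai {Conj,Verb}; 2:zoikeimai {Conj,Verb}; 3:ploklin {Conj}; 4:tregroum {Adj,Conj}; 5:tregroum {Adj,Conj}; 6:kraaploi {Conj}; 7:sheim {Conj}.
One satisfying assignment: Verb Verb Conj Adj Adj Conj Conj.
Verifying each rule — rule 1 ok; rule 2 ok; rule 3 ok.

YES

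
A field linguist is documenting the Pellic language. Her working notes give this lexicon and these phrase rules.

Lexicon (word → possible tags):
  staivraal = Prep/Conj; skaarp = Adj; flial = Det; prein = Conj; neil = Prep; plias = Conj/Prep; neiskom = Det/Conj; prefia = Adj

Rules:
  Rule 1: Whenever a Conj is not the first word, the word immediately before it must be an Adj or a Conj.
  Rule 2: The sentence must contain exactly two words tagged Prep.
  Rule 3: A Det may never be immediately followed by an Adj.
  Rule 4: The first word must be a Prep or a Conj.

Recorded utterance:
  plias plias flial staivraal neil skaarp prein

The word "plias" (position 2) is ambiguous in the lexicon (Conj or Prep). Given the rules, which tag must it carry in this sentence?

Conj

Candidates per position — 1:plias {Conj,Prep}; 2:plias {Conj,Prep}; 3:flial {Det}; 4:staivraal {Prep,Conj}; 5:neil {Prep}; 6:skaarp {Adj}; 7:prein {Conj}.
Word 4 cannot be Conj — rule 1 would then fail for every completion. It is Prep.
Word 1 cannot be Prep — rule 2 would then fail for every completion. It is Conj.
Word 2 cannot be Prep — rule 2 would then fail for every completion. It is Conj.
The only consistent sequence is: Conj Conj Det Prep Prep Adj Conj.
Verifying each rule — rule 1 holds; rule 2 holds; rule 3 holds; rule 4 holds.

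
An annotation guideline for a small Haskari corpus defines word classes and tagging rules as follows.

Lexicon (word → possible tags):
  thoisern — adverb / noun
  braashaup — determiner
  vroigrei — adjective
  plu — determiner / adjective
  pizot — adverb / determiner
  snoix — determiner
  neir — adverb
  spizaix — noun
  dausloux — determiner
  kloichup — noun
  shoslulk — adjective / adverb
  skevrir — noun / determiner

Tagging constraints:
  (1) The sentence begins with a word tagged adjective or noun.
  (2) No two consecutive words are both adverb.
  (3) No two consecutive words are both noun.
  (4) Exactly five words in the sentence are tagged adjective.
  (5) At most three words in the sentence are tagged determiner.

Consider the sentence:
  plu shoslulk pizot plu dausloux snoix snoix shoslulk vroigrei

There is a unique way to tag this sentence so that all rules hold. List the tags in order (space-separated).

Candidates per position — 1:plu {determiner,adjective}; 2:shoslulk {adjective,adverb}; 3:pizot {adverb,determiner}; 4:plu {determiner,adjective}; 5:dausloux {determiner}; 6:snoix {determiner}; 7:snoix {determiner}; 8:shoslulk {adjective,adverb}; 9:vroigrei {adjective}.
If word 1 were determiner, no tagging could satisfy rule 1; so word 1 is adjective.
If word 2 were adverb, no tagging could satisfy rule 4; so word 2 is adjective.
If word 3 were determiner, no tagging could satisfy rule 5; so word 3 is adverb.
If word 4 were determiner, no tagging could satisfy rule 4; so word 4 is adjective.
If word 8 were adverb, no tagging could satisfy rule 4; so word 8 is adjective.
The unique satisfying tagging is: adjective adjective adverb adjective determiner determiner determiner adjective adjective.
Rule-by-rule: rule 1 holds; rule 2 holds; rule 3 holds; rule 4 holds; rule 5 holds.

adjective adjective adverb adjective determiner determiner determiner adjective adjective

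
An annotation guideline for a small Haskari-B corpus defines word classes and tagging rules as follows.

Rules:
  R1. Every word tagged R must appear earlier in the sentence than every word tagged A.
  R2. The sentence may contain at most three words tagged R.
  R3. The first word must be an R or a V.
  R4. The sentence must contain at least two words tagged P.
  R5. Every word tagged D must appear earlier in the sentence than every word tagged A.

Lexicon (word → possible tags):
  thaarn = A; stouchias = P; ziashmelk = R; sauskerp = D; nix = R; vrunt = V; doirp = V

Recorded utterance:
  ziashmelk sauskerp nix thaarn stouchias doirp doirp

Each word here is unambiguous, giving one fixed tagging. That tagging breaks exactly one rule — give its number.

4

Fixed tagging: R D R A P V V.
Rule check: R1 ✓, R2 ✓, R3 ✓, R4 ✗, R5 ✓.
Only rule 4 fails.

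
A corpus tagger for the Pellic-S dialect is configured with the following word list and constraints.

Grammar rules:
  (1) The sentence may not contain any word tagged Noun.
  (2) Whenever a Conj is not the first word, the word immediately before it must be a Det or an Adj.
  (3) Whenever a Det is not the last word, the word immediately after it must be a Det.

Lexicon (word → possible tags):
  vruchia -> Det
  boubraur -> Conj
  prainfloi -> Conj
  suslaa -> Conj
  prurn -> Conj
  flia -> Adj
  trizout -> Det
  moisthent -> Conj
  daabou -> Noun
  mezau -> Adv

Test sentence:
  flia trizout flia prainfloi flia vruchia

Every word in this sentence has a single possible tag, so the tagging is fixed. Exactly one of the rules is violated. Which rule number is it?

3

Fixed tagging: Adj Det Adj Conj Adj Det.
Rule check: R1 ok, R2 ok, R3 fails.
Only rule 3 fails.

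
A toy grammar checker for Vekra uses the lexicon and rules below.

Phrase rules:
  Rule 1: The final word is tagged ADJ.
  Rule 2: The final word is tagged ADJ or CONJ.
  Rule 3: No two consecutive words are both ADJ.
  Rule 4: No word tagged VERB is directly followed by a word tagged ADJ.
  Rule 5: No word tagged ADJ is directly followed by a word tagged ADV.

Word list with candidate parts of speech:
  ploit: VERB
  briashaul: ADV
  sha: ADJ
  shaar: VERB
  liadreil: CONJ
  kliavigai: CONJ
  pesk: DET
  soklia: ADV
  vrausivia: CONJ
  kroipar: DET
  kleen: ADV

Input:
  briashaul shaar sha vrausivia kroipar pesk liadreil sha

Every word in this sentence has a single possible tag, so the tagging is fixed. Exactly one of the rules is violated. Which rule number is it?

4

Fixed tagging: ADV VERB ADJ CONJ DET DET CONJ ADJ.
Rule check: R1 holds, R2 holds, R3 holds, R4 violated, R5 holds.
Only rule 4 fails.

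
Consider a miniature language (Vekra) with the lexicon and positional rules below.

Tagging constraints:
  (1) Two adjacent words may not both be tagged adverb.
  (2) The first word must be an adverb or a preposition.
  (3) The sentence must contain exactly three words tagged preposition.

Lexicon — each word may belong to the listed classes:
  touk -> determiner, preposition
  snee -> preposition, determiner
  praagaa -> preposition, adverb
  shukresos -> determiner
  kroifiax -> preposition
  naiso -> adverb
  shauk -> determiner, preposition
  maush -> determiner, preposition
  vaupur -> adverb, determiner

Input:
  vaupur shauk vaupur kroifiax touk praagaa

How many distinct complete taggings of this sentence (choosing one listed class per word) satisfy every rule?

Candidates per position — 1:vaupur {adverb,determiner}; 2:shauk {determiner,preposition}; 3:vaupur {adverb,determiner}; 4:kroifiax {preposition}; 5:touk {determiner,preposition}; 6:praagaa {preposition,adverb}.
There are 32 candidate sequences in total.
Checking each against the rules leaves 6 sequences.
Count = 6.

6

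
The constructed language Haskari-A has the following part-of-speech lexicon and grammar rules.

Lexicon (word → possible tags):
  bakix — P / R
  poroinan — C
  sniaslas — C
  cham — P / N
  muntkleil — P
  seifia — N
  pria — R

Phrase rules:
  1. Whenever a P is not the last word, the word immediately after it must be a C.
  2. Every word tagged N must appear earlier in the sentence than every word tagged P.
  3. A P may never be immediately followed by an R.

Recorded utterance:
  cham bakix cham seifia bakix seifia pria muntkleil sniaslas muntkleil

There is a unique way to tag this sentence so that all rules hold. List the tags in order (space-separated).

Candidates per position — 1:cham {P,N}; 2:bakix {P,R}; 3:cham {P,N}; 4:seifia {N}; 5:bakix {P,R}; 6:seifia {N}; 7:pria {R}; 8:muntkleil {P}; 9:sniaslas {C}; 10:muntkleil {P}.
At position 1, choosing P makes rule 1 impossible to satisfy; hence N.
At position 2, choosing P makes rule 1 impossible to satisfy; hence R.
At position 3, choosing P makes rule 1 impossible to satisfy; hence N.
At position 5, choosing P makes rule 1 impossible to satisfy; hence R.
That leaves exactly one tagging: N R N N R N R P C P.
Checking: rule 1 holds; rule 2 holds; rule 3 holds.

N R N N R N R P C P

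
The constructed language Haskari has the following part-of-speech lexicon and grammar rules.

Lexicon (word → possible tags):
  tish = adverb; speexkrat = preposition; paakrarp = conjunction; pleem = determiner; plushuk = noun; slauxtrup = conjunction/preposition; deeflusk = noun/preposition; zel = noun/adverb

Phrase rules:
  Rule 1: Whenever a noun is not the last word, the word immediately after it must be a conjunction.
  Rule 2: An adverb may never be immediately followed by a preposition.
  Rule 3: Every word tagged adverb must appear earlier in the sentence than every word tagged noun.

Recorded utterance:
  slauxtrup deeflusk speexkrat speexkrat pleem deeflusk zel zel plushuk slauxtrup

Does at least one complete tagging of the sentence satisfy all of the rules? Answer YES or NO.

Candidates per position — 1:slauxtrup {conjunction,preposition}; 2:deeflusk {noun,preposition}; 3:speexkrat {preposition}; 4:speexkrat {preposition}; 5:pleem {determiner}; 6:deeflusk {noun,preposition}; 7:zel {noun,adverb}; 8:zel {noun,adverb}; 9:plushuk {noun}; 10:slauxtrup {conjunction,preposition}.
One satisfying assignment: conjunction preposition preposition preposition determiner preposition adverb adverb noun conjunction.
Rule-by-rule: rule 1 ✓; rule 2 ✓; rule 3 ✓.

YES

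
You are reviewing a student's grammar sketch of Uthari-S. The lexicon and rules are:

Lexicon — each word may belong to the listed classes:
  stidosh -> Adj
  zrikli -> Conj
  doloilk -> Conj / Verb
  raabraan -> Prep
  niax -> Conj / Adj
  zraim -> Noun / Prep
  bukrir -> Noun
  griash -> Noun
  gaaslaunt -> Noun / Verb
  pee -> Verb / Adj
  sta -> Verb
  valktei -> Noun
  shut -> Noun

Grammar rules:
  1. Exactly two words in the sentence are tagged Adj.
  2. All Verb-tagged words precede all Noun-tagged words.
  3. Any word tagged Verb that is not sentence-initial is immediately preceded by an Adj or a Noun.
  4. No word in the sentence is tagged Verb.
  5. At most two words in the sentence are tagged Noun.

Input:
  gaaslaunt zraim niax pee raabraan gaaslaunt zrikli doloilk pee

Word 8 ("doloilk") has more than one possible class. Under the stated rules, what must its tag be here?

Candidates per position — 1:gaaslaunt {Noun,Verb}; 2:zraim {Noun,Prep}; 3:niax {Conj,Adj}; 4:pee {Verb,Adj}; 5:raabraan {Prep}; 6:gaaslaunt {Noun,Verb}; 7:zrikli {Conj}; 8:doloilk {Conj,Verb}; 9:pee {Verb,Adj}.
Position 1: Verb is ruled out by rule 4; that leaves Noun.
Position 4: Verb is ruled out by rule 2; that leaves Adj.
Position 6: Verb is ruled out by rule 2; that leaves Noun.
Position 8: Verb is ruled out by rule 2; that leaves Conj.
Position 9: Verb is ruled out by rule 2; that leaves Adj.
Position 2: Noun is ruled out by rule 5; that leaves Prep.
Position 3: Adj is ruled out by rule 1; that leaves Conj.
That leaves exactly one tagging: Noun Prep Conj Adj Prep Noun Conj Conj Adj.
Verifying each rule — rule 1 ok; rule 2 ok; rule 3 ok; rule 4 ok; rule 5 ok.

Conj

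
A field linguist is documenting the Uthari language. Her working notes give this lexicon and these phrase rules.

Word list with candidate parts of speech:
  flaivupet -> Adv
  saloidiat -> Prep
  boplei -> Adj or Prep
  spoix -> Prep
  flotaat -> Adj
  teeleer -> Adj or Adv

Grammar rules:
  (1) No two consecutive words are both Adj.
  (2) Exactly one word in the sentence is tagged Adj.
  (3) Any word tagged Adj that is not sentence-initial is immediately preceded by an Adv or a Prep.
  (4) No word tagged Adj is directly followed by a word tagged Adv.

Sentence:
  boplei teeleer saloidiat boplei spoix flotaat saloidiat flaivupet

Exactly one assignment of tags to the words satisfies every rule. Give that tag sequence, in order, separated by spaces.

Candidates per position — 1:boplei {Adj,Prep}; 2:teeleer {Adj,Adv}; 3:saloidiat {Prep}; 4:boplei {Adj,Prep}; 5:spoix {Prep}; 6:flotaat {Adj}; 7:saloidiat {Prep}; 8:flaivupet {Adv}.
Word 1 cannot be Adj — rule 2 would then fail for every completion. It is Prep.
Word 2 cannot be Adj — rule 2 would then fail for every completion. It is Adv.
Word 4 cannot be Adj — rule 2 would then fail for every completion. It is Prep.
So the tagging must be: Prep Adv Prep Prep Prep Adj Prep Adv.
Checking: rule 1 holds; rule 2 holds; rule 3 holds; rule 4 holds.

Prep Adv Prep Prep Prep Adj Prep Adv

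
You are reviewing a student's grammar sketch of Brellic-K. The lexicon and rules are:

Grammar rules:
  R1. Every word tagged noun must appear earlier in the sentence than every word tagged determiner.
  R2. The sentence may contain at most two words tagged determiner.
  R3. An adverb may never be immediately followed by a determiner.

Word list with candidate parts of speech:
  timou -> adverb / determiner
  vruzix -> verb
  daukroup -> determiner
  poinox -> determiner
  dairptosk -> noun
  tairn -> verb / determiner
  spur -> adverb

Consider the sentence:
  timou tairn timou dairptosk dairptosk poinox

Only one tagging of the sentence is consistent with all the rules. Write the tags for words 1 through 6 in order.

Candidates per position — 1:timou {adverb,determiner}; 2:tairn {verb,determiner}; 3:timou {adverb,determiner}; 4:dairptosk {noun}; 5:dairptosk {noun}; 6:poinox {determiner}.
At position 1, choosing determiner makes rule 1 impossible to satisfy; hence adverb.
At position 2, choosing determiner makes rule 1 impossible to satisfy; hence verb.
At position 3, choosing determiner makes rule 1 impossible to satisfy; hence adverb.
That leaves exactly one tagging: adverb verb adverb noun noun determiner.
Check: rule 1 ok; rule 2 ok; rule 3 ok.

adverb verb adverb noun noun determiner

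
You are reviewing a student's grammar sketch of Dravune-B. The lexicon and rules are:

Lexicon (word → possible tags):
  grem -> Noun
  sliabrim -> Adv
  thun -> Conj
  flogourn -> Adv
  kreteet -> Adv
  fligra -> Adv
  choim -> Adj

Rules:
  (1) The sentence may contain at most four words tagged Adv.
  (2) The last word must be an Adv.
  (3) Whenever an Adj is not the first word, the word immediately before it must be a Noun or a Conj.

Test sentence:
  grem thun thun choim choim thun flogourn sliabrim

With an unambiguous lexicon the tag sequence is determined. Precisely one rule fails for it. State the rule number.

3

Fixed tagging: Noun Conj Conj Adj Adj Conj Adv Adv.
Checking each rule: R1 ✓, R2 ✓, R3 ✗.
Only rule 3 fails.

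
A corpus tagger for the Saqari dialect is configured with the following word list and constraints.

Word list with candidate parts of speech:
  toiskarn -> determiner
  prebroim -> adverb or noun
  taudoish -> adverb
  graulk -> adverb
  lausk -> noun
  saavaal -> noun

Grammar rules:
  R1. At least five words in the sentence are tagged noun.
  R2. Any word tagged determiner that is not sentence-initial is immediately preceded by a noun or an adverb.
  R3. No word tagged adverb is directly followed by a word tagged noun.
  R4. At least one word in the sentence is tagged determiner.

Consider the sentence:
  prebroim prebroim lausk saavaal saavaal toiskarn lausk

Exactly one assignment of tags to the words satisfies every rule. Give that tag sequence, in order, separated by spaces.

Candidates per position — 1:prebroim {adverb,noun}; 2:prebroim {adverb,noun}; 3:lausk {noun}; 4:saavaal {noun}; 5:saavaal {noun}; 6:toiskarn {determiner}; 7:lausk {noun}.
Position 1: adverb is ruled out by rule 3; that leaves noun.
Position 2: adverb is ruled out by rule 3; that leaves noun.
That leaves exactly one tagging: noun noun noun noun noun determiner noun.
Rule-by-rule: rule 1 satisfied; rule 2 satisfied; rule 3 satisfied; rule 4 satisfied.

noun noun noun noun noun determiner noun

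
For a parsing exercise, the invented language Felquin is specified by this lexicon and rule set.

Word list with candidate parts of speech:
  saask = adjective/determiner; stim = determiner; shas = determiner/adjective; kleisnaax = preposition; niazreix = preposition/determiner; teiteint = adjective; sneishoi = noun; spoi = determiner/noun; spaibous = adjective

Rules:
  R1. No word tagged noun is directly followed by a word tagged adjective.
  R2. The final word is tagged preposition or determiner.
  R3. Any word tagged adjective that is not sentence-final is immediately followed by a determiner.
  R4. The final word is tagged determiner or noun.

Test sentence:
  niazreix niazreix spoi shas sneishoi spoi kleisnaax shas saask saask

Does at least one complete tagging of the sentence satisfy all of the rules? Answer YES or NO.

Candidates per position — 1:niazreix {preposition,determiner}; 2:niazreix {preposition,determiner}; 3:spoi {determiner,noun}; 4:shas {determiner,adjective}; 5:sneishoi {noun}; 6:spoi {determiner,noun}; 7:kleisnaax {preposition}; 8:shas {determiner,adjective}; 9:saask {adjective,determiner}; 10:saask {adjective,determiner}.
One satisfying assignment: preposition preposition determiner determiner noun noun preposition determiner adjective determiner.
Checking: rule 1 satisfied; rule 2 satisfied; rule 3 satisfied; rule 4 satisfied.

YES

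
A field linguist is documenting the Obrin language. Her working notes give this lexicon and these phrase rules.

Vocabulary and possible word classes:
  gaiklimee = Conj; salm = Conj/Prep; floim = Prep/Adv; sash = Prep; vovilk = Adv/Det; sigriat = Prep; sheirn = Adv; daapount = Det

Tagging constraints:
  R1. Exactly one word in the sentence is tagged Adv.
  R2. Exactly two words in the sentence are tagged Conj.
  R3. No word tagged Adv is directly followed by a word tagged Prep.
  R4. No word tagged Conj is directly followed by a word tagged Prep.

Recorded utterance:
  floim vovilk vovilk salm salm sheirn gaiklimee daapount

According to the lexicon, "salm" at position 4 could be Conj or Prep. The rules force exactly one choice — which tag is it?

Prep

Candidates per position — 1:floim {Prep,Adv}; 2:vovilk {Adv,Det}; 3:vovilk {Adv,Det}; 4:salm {Conj,Prep}; 5:salm {Conj,Prep}; 6:sheirn {Adv}; 7:gaiklimee {Conj}; 8:daapount {Det}.
Position 1: Adv is ruled out by rule 1; that leaves Prep.
Position 2: Adv is ruled out by rule 1; that leaves Det.
Position 3: Adv is ruled out by rule 1; that leaves Det.
Position 4: the remaining choice is settled jointly with positions 5 — only Prep at position 4 is part of a tagging that satisfies every rule.
The only consistent sequence is: Prep Det Det Prep Conj Adv Conj Det.
Checking: rule 1 ok; rule 2 ok; rule 3 ok; rule 4 ok.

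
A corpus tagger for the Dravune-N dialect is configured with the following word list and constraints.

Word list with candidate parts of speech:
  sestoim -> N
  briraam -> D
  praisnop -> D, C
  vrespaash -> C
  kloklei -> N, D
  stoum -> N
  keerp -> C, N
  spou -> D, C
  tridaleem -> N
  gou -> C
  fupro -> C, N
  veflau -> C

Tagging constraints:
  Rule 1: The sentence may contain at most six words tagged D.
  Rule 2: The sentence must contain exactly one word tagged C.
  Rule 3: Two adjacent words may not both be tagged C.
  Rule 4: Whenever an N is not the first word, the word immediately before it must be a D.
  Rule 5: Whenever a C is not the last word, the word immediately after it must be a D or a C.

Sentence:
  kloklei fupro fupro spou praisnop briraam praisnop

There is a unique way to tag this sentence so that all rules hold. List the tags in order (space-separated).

D N C D D D D

Candidates per position — 1:kloklei {N,D}; 2:fupro {C,N}; 3:fupro {C,N}; 4:spou {D,C}; 5:praisnop {D,C}; 6:briraam {D}; 7:praisnop {D,C}.
Position 3: N is ruled out by rule 4; that leaves C.
Position 4: C is ruled out by rule 2; that leaves D.
Position 5: C is ruled out by rule 2; that leaves D.
Position 7: C is ruled out by rule 2; that leaves D.
Position 2: C is ruled out by rule 2; that leaves N.
Position 1: N is ruled out by rule 4; that leaves D.
So the tagging must be: D N C D D D D.
Checking: rule 1 satisfied; rule 2 satisfied; rule 3 satisfied; rule 4 satisfied; rule 5 satisfied.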